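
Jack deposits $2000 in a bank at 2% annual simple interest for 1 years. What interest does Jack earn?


Use the formula I = P x R x T / 100
P x R x T = 2000 x 2 x 1 = 4000
I = 4000 / 100 = $40

$40


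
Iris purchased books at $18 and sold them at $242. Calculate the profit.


Selling price = $242
Cost price = $18
Profit = selling price - cost price:
Profit = $242 - $18 = $224

$224


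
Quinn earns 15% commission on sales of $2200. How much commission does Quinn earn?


Convert rate to decimal:
15% = 0.15
Multiply by sales:
$2200 x 0.15 = $330

$330


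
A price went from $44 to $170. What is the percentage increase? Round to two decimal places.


Find the absolute change:
|170 - 44| = 126
Divide by original and multiply by 100:
126 / 44 x 100 = 286.3636...% ≈ 286.36%

286.36%


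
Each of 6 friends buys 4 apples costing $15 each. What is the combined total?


Cost per person:
4 x $15 = $60
Group total:
6 x $60 = $360

$360


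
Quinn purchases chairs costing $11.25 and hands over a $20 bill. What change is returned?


Start with the amount paid:
$20
Subtract the price:
$20 - $11.25 = $8.75

$8.75


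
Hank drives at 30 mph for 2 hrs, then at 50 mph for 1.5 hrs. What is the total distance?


Leg 1 distance:
30 x 2 = 60 miles
Leg 2 distance:
50 x 1.5 = 75 miles
Total distance:
60 + 75 = 135 miles

135 miles


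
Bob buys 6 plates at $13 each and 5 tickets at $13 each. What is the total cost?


Cost of plates:
6 x $13 = $78
Cost of tickets:
5 x $13 = $65
Add both:
$78 + $65 = $143

$143


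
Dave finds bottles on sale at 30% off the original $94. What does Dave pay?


Calculate the discount amount:
30% of $94 = $28.20
Subtract from original:
$94 - $28.20 = $65.80

$65.80


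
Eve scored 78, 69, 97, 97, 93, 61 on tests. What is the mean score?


Add the scores:
78 + 69 + 97 + 97 + 93 + 61 = 495
Divide by the number of tests:
495 / 6 = 82.5

82.5


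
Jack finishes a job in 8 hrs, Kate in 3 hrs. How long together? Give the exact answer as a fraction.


Jack's rate: 1/8 of the job per hour
Kate's rate: 1/3 of the job per hour
Combined rate: 1/8 + 1/3 = 11/24 per hour
Time = 1 / (11/24) = 24/11 hours (≈ 2.18 hours)

24/11 hours


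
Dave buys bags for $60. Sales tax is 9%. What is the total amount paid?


Calculate the tax:
9% of $60 = $5.40
Add tax to price:
$60 + $5.40 = $65.40

$65.40


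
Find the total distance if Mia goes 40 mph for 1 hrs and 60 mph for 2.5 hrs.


Leg 1 distance:
40 x 1 = 40 miles
Leg 2 distance:
60 x 2.5 = 150 miles
Total distance:
40 + 150 = 190 miles

190 miles


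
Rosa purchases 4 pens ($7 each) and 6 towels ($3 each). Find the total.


Cost of pens:
4 x $7 = $28
Cost of towels:
6 x $3 = $18
Add both:
$28 + $18 = $46

$46


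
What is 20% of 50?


Convert percentage to decimal:
20% = 0.2
Multiply:
50 x 0.2 = 10

10


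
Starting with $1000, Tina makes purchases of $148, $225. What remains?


Add up expenses:
$148 + $225 = $373
Subtract from budget:
$1000 - $373 = $627

$627


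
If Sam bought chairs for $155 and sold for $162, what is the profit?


Selling price = $162
Cost price = $155
Profit = selling price - cost price:
Profit = $162 - $155 = $7

$7


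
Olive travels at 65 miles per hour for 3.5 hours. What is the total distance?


Use the formula: distance = speed x time
Speed = 65 mph, Time = 3.5 hours
65 x 3.5 = 227.5 miles

227.5 miles


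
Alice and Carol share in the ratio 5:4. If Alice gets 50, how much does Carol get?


Find the multiplier:
50 / 5 = 10
Apply to Carol's share:
4 x 10 = 40

40


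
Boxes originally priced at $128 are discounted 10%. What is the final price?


Calculate the discount amount:
10% of $128 = $12.80
Subtract from original:
$128 - $12.80 = $115.20

$115.20


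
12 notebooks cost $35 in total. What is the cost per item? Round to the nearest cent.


Total cost: $35
Number of items: 12
Unit price: $35 / 12 = $2.9166... ≈ $2.92

$2.92


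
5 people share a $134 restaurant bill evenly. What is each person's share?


Total bill: $134
Number of people: 5
Each pays: $134 / 5 = $26.80

$26.80


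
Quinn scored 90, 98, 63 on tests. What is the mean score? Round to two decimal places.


Add the scores:
90 + 98 + 63 = 251
Divide by the number of tests:
251 / 3 = 83.6666... ≈ 83.67

83.67


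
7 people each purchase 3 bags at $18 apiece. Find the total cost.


Cost per person:
3 x $18 = $54
Group total:
7 x $54 = $378

$378


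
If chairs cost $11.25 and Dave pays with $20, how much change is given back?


Start with the amount paid:
$20
Subtract the price:
$20 - $11.25 = $8.75

$8.75


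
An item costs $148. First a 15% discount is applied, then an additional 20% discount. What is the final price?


First discount:
15% of $148 = $22.20
Price after first discount:
$148 - $22.20 = $125.80
Second discount:
20% of $125.80 = $25.16
Final price:
$125.80 - $25.16 = $100.64

$100.64


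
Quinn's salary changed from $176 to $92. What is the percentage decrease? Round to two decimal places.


Find the absolute change:
|92 - 176| = 84
Divide by original and multiply by 100:
84 / 176 x 100 = 47.7272...% ≈ 47.73%

47.73%


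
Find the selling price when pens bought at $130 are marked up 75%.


Calculate the markup amount:
75% of $130 = $97.50
Add to cost:
$130 + $97.50 = $227.50

$227.50


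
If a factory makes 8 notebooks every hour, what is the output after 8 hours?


Production rate: 8 notebooks per hour
Time: 8 hours
Total: 8 x 8 = 64 notebooks

64 notebooks


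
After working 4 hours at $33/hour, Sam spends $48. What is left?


Calculate earnings:
4 x $33 = $132
Subtract spending:
$132 - $48 = $84

$84


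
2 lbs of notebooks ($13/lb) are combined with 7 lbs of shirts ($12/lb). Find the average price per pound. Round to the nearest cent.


Cost of notebooks:
2 x $13 = $26
Cost of shirts:
7 x $12 = $84
Total cost: $26 + $84 = $110
Total weight: 9 lbs
Average: $110 / 9 = $12.2222... ≈ $12.22/lb

$12.22/lb


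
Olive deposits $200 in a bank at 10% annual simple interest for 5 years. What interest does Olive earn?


Use the formula I = P x R x T / 100
P x R x T = 200 x 10 x 5 = 10000
I = 10000 / 100 = $100

$100


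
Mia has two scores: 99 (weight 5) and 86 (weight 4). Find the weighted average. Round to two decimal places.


Weighted sum:
5 x 99 + 4 x 86 = 839
Total weight:
5 + 4 = 9
Weighted average:
839 / 9 = 93.2222... ≈ 93.22

93.22


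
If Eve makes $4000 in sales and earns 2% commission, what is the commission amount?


Convert rate to decimal:
2% = 0.02
Multiply by sales:
$4000 x 0.02 = $80

$80


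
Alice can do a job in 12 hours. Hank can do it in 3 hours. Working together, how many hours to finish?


Alice's rate: 1/12 of the job per hour
Hank's rate: 1/3 of the job per hour
Combined rate: 1/12 + 1/3 = 5/12 per hour
Time = 1 / (5/12) = 12/5 = 2.4 hours

2.4 hours


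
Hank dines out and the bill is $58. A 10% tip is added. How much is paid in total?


Calculate the tip:
10% of $58 = $5.80
Add tip to meal cost:
$58 + $5.80 = $63.80

$63.80


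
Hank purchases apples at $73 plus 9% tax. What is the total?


Calculate the tax:
9% of $73 = $6.57
Add tax to price:
$73 + $6.57 = $79.57

$79.57


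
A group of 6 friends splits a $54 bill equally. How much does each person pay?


Total bill: $54
Number of people: 6
Each pays: $54 / 6 = $9

$9


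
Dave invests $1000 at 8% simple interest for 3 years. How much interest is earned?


Use the formula I = P x R x T / 100
P x R x T = 1000 x 8 x 3 = 24000
I = 24000 / 100 = $240

$240


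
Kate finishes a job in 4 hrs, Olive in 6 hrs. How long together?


Kate's rate: 1/4 of the job per hour
Olive's rate: 1/6 of the job per hour
Combined rate: 1/4 + 1/6 = 5/12 per hour
Time = 1 / (5/12) = 12/5 = 2.4 hours

2.4 hours


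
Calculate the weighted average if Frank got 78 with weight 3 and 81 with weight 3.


Weighted sum:
3 x 78 + 3 x 81 = 477
Total weight:
3 + 3 = 6
Weighted average:
477 / 6 = 79.5

79.5


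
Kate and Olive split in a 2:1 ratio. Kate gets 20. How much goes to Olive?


Find the multiplier:
20 / 2 = 10
Apply to Olive's share:
1 x 10 = 10

10


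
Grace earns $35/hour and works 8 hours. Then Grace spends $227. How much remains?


Calculate earnings:
8 x $35 = $280
Subtract spending:
$280 - $227 = $53

$53


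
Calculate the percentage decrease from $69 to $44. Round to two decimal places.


Find the absolute change:
|44 - 69| = 25
Divide by original and multiply by 100:
25 / 69 x 100 = 36.2318...% ≈ 36.23%

36.23%


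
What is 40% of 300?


Convert percentage to decimal:
40% = 0.4
Multiply:
300 x 0.4 = 120

120


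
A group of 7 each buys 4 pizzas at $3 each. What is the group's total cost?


Cost per person:
4 x $3 = $12
Group total:
7 x $12 = $84

$84


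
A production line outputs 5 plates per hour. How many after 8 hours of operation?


Production rate: 5 plates per hour
Time: 8 hours
Total: 5 x 8 = 40 plates

40 plates


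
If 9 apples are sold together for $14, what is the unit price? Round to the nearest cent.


Total cost: $14
Number of items: 9
Unit price: $14 / 9 = $1.5555... ≈ $1.56

$1.56


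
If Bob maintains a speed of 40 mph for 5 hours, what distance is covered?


Use the formula: distance = speed x time
Speed = 40 mph, Time = 5 hours
40 x 5 = 200 miles

200 miles


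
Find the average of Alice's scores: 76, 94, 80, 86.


Add the scores:
76 + 94 + 80 + 86 = 336
Divide by the number of tests:
336 / 4 = 84

84


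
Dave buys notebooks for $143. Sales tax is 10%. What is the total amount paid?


Calculate the tax:
10% of $143 = $14.30
Add tax to price:
$143 + $14.30 = $157.30

$157.30


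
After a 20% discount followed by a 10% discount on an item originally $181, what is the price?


First discount:
20% of $181 = $36.20
Price after first discount:
$181 - $36.20 = $144.80
Second discount:
10% of $144.80 = $14.48
Final price:
$144.80 - $14.48 = $130.32

$130.32


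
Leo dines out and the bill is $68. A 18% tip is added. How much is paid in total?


Calculate the tip:
18% of $68 = $12.24
Add tip to meal cost:
$68 + $12.24 = $80.24

$80.24


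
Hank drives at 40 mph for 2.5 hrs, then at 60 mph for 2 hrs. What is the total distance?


Leg 1 distance:
40 x 2.5 = 100 miles
Leg 2 distance:
60 x 2 = 120 miles
Total distance:
100 + 120 = 220 miles

220 miles


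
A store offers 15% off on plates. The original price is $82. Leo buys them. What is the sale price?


Calculate the discount amount:
15% of $82 = $12.30
Subtract from original:
$82 - $12.30 = $69.70

$69.70


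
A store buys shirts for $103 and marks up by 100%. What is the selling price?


Calculate the markup amount:
100% of $103 = $103
Add to cost:
$103 + $103 = $206

$206


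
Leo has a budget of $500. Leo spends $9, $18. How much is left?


Add up expenses:
$9 + $18 = $27
Subtract from budget:
$500 - $27 = $473

$473


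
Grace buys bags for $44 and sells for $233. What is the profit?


Selling price = $233
Cost price = $44
Profit = selling price - cost price:
Profit = $233 - $44 = $189

$189


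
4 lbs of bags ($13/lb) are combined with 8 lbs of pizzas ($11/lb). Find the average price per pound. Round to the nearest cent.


Cost of bags:
4 x $13 = $52
Cost of pizzas:
8 x $11 = $88
Total cost: $52 + $88 = $140
Total weight: 12 lbs
Average: $140 / 12 = $11.6666... ≈ $11.67/lb

$11.67/lb


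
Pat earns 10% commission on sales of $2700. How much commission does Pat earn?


Convert rate to decimal:
10% = 0.1
Multiply by sales:
$2700 x 0.1 = $270

$270


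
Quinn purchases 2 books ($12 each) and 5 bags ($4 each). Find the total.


Cost of books:
2 x $12 = $24
Cost of bags:
5 x $4 = $20
Add both:
$24 + $20 = $44

$44


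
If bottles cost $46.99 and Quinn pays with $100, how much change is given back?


Start with the amount paid:
$100
Subtract the price:
$100 - $46.99 = $53.01

$53.01


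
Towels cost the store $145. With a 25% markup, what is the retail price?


Calculate the markup amount:
25% of $145 = $36.25
Add to cost:
$145 + $36.25 = $181.25

$181.25


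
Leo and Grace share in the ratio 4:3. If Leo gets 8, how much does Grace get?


Find the multiplier:
8 / 4 = 2
Apply to Grace's share:
3 x 2 = 6

6


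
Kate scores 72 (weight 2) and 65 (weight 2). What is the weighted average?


Weighted sum:
2 x 72 + 2 x 65 = 274
Total weight:
2 + 2 = 4
Weighted average:
274 / 4 = 68.5

68.5


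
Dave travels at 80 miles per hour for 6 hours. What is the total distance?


Use the formula: distance = speed x time
Speed = 80 mph, Time = 6 hours
80 x 6 = 480 miles

480 miles


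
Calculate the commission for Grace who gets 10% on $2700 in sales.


Convert rate to decimal:
10% = 0.1
Multiply by sales:
$2700 x 0.1 = $270

$270


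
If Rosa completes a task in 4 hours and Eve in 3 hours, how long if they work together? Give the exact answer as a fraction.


Rosa's rate: 1/4 of the job per hour
Eve's rate: 1/3 of the job per hour
Combined rate: 1/4 + 1/3 = 7/12 per hour
Time = 1 / (7/12) = 12/7 hours (≈ 1.71 hours)

12/7 hours


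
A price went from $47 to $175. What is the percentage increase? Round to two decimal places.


Find the absolute change:
|175 - 47| = 128
Divide by original and multiply by 100:
128 / 47 x 100 = 272.3404...% ≈ 272.34%

272.34%


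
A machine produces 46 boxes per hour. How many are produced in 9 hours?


Production rate: 46 boxes per hour
Time: 9 hours
Total: 46 x 9 = 414 boxes

414 boxes


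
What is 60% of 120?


Convert percentage to decimal:
60% = 0.6
Multiply:
120 x 0.6 = 72

72


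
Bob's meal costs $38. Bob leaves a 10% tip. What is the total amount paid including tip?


Calculate the tip:
10% of $38 = $3.80
Add tip to meal cost:
$38 + $3.80 = $41.80

$41.80


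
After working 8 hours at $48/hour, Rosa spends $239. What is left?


Calculate earnings:
8 x $48 = $384
Subtract spending:
$384 - $239 = $145

$145


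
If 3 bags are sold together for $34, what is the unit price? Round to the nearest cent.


Total cost: $34
Number of items: 3
Unit price: $34 / 3 = $11.3333... ≈ $11.33

$11.33


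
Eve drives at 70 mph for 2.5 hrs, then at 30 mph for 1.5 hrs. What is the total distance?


Leg 1 distance:
70 x 2.5 = 175 miles
Leg 2 distance:
30 x 1.5 = 45 miles
Total distance:
175 + 45 = 220 miles

220 miles


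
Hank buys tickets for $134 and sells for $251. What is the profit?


Selling price = $251
Cost price = $134
Profit = selling price - cost price:
Profit = $251 - $134 = $117

$117


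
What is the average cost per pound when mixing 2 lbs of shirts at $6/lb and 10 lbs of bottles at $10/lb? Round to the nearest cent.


Cost of shirts:
2 x $6 = $12
Cost of bottles:
10 x $10 = $100
Total cost: $12 + $100 = $112
Total weight: 12 lbs
Average: $112 / 12 = $9.3333... ≈ $9.33/lb

$9.33/lb


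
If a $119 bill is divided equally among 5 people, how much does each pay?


Total bill: $119
Number of people: 5
Each pays: $119 / 5 = $23.80

$23.80


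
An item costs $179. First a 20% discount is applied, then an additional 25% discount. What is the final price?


First discount:
20% of $179 = $35.80
Price after first discount:
$179 - $35.80 = $143.20
Second discount:
25% of $143.20 = $35.80
Final price:
$143.20 - $35.80 = $107.40

$107.40


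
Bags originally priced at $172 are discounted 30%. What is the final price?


Calculate the discount amount:
30% of $172 = $51.60
Subtract from original:
$172 - $51.60 = $120.40

$120.40


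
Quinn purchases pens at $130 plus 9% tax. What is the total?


Calculate the tax:
9% of $130 = $11.70
Add tax to price:
$130 + $11.70 = $141.70

$141.70


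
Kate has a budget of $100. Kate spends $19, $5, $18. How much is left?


Add up expenses:
$19 + $5 + $18 = $42
Subtract from budget:
$100 - $42 = $58

$58


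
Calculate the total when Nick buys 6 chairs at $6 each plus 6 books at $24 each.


Cost of chairs:
6 x $6 = $36
Cost of books:
6 x $24 = $144
Add both:
$36 + $144 = $180

$180


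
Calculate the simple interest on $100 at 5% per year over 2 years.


Use the formula I = P x R x T / 100
P x R x T = 100 x 5 x 2 = 1000
I = 1000 / 100 = $10

$10


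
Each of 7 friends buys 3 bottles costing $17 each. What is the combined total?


Cost per person:
3 x $17 = $51
Group total:
7 x $51 = $357

$357


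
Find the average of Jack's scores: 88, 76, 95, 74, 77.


Add the scores:
88 + 76 + 95 + 74 + 77 = 410
Divide by the number of tests:
410 / 5 = 82

82


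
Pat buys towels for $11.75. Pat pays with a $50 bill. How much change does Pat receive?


Start with the amount paid:
$50
Subtract the price:
$50 - $11.75 = $38.25

$38.25


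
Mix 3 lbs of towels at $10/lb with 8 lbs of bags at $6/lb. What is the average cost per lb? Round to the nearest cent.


Cost of towels:
3 x $10 = $30
Cost of bags:
8 x $6 = $48
Total cost: $30 + $48 = $78
Total weight: 11 lbs
Average: $78 / 11 = $7.0909... ≈ $7.09/lb

$7.09/lb


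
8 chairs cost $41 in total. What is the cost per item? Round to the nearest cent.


Total cost: $41
Number of items: 8
Unit price: $41 / 8 = $5.125 ≈ $5.13

$5.13


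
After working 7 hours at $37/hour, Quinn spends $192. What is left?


Calculate earnings:
7 x $37 = $259
Subtract spending:
$259 - $192 = $67

$67


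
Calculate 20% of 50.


Convert percentage to decimal:
20% = 0.2
Multiply:
50 x 0.2 = 10

10


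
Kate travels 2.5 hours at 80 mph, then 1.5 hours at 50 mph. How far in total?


Leg 1 distance:
80 x 2.5 = 200 miles
Leg 2 distance:
50 x 1.5 = 75 miles
Total distance:
200 + 75 = 275 miles

275 miles


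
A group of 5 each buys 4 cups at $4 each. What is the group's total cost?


Cost per person:
4 x $4 = $16
Group total:
5 x $16 = $80

$80


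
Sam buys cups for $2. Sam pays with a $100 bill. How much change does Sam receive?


Start with the amount paid:
$100
Subtract the price:
$100 - $2 = $98

$98


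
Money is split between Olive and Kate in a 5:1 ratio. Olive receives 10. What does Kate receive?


Find the multiplier:
10 / 5 = 2
Apply to Kate's share:
1 x 2 = 2

2


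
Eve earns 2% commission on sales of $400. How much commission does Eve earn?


Convert rate to decimal:
2% = 0.02
Multiply by sales:
$400 x 0.02 = $8

$8


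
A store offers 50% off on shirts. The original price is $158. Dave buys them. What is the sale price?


Calculate the discount amount:
50% of $158 = $79
Subtract from original:
$158 - $79 = $79

$79


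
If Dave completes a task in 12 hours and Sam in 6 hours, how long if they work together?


Dave's rate: 1/12 of the job per hour
Sam's rate: 1/6 of the job per hour
Combined rate: 1/12 + 1/6 = 1/4 per hour
Time = 1 / (1/4) = 4 hours

4 hours


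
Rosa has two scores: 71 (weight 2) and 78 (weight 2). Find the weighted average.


Weighted sum:
2 x 71 + 2 x 78 = 298
Total weight:
2 + 2 = 4
Weighted average:
298 / 4 = 74.5

74.5


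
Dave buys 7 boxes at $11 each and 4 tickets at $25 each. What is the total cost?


Cost of boxes:
7 x $11 = $77
Cost of tickets:
4 x $25 = $100
Add both:
$77 + $100 = $177

$177


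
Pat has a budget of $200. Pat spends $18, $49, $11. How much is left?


Add up expenses:
$18 + $49 + $11 = $78
Subtract from budget:
$200 - $78 = $122

$122


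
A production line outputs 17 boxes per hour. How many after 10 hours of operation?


Production rate: 17 boxes per hour
Time: 10 hours
Total: 17 x 10 = 170 boxes

170 boxes


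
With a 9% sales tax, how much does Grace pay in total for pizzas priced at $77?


Calculate the tax:
9% of $77 = $6.93
Add tax to price:
$77 + $6.93 = $83.93

$83.93


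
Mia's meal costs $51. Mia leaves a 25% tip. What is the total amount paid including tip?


Calculate the tip:
25% of $51 = $12.75
Add tip to meal cost:
$51 + $12.75 = $63.75

$63.75


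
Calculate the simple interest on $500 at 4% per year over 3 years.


Use the formula I = P x R x T / 100
P x R x T = 500 x 4 x 3 = 6000
I = 6000 / 100 = $60

$60


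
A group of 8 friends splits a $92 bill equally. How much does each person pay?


Total bill: $92
Number of people: 8
Each pays: $92 / 8 = $11.50

$11.50


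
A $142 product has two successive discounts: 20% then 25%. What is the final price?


First discount:
20% of $142 = $28.40
Price after first discount:
$142 - $28.40 = $113.60
Second discount:
25% of $113.60 = $28.40
Final price:
$113.60 - $28.40 = $85.20

$85.20


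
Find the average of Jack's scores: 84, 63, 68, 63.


Add the scores:
84 + 63 + 68 + 63 = 278
Divide by the number of tests:
278 / 4 = 69.5

69.5


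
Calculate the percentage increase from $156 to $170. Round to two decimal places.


Find the absolute change:
|170 - 156| = 14
Divide by original and multiply by 100:
14 / 156 x 100 = 8.9743...% ≈ 8.97%

8.97%


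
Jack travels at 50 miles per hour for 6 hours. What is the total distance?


Use the formula: distance = speed x time
Speed = 50 mph, Time = 6 hours
50 x 6 = 300 miles

300 miles


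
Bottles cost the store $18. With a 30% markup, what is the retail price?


Calculate the markup amount:
30% of $18 = $5.40
Add to cost:
$18 + $5.40 = $23.40

$23.40


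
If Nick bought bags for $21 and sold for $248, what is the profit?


Selling price = $248
Cost price = $21
Profit = selling price - cost price:
Profit = $248 - $21 = $227

$227


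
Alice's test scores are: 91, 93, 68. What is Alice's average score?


Add the scores:
91 + 93 + 68 = 252
Divide by the number of tests:
252 / 3 = 84

84


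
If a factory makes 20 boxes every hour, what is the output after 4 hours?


Production rate: 20 boxes per hour
Time: 4 hours
Total: 20 x 4 = 80 boxes

80 boxes


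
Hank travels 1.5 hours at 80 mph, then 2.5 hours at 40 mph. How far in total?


Leg 1 distance:
80 x 1.5 = 120 miles
Leg 2 distance:
40 x 2.5 = 100 miles
Total distance:
120 + 100 = 220 miles

220 miles


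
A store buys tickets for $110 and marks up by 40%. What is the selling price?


Calculate the markup amount:
40% of $110 = $44
Add to cost:
$110 + $44 = $154

$154


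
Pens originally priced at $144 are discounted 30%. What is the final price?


Calculate the discount amount:
30% of $144 = $43.20
Subtract from original:
$144 - $43.20 = $100.80

$100.80


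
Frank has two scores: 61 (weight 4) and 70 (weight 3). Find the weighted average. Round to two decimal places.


Weighted sum:
4 x 61 + 3 x 70 = 454
Total weight:
4 + 3 = 7
Weighted average:
454 / 7 = 64.8571... ≈ 64.86

64.86


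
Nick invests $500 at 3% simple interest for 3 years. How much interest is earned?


Use the formula I = P x R x T / 100
P x R x T = 500 x 3 x 3 = 4500
I = 4500 / 100 = $45

$45


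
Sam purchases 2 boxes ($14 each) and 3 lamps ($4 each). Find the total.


Cost of boxes:
2 x $14 = $28
Cost of lamps:
3 x $4 = $12
Add both:
$28 + $12 = $40

$40


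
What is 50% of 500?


Convert percentage to decimal:
50% = 0.5
Multiply:
500 x 0.5 = 250

250


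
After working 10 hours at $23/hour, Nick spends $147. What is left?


Calculate earnings:
10 x $23 = $230
Subtract spending:
$230 - $147 = $83

$83


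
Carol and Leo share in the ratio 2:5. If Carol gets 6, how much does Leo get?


Find the multiplier:
6 / 2 = 3
Apply to Leo's share:
5 x 3 = 15

15


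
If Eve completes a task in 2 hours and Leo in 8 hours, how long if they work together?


Eve's rate: 1/2 of the job per hour
Leo's rate: 1/8 of the job per hour
Combined rate: 1/2 + 1/8 = 5/8 per hour
Time = 1 / (5/8) = 8/5 = 1.6 hours

1.6 hours


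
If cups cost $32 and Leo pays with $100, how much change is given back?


Start with the amount paid:
$100
Subtract the price:
$100 - $32 = $68

$68


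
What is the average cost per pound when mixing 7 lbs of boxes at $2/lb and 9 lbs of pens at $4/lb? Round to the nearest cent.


Cost of boxes:
7 x $2 = $14
Cost of pens:
9 x $4 = $36
Total cost: $14 + $36 = $50
Total weight: 16 lbs
Average: $50 / 16 = $3.125 ≈ $3.13/lb

$3.13/lb


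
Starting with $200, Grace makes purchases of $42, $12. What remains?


Add up expenses:
$42 + $12 = $54
Subtract from budget:
$200 - $54 = $146

$146


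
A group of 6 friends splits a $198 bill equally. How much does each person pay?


Total bill: $198
Number of people: 6
Each pays: $198 / 6 = $33

$33


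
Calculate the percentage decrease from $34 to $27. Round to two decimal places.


Find the absolute change:
|27 - 34| = 7
Divide by original and multiply by 100:
7 / 34 x 100 = 20.5882...% ≈ 20.59%

20.59%


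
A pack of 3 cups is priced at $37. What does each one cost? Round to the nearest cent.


Total cost: $37
Number of items: 3
Unit price: $37 / 3 = $12.3333... ≈ $12.33

$12.33


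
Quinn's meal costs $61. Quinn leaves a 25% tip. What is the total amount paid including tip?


Calculate the tip:
25% of $61 = $15.25
Add tip to meal cost:
$61 + $15.25 = $76.25

$76.25


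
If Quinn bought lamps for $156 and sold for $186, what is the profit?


Selling price = $186
Cost price = $156
Profit = selling price - cost price:
Profit = $186 - $156 = $30

$30


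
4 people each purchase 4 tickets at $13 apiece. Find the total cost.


Cost per person:
4 x $13 = $52
Group total:
4 x $52 = $208

$208


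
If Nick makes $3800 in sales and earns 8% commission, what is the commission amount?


Convert rate to decimal:
8% = 0.08
Multiply by sales:
$3800 x 0.08 = $304

$304


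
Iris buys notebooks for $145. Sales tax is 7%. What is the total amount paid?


Calculate the tax:
7% of $145 = $10.15
Add tax to price:
$145 + $10.15 = $155.15

$155.15


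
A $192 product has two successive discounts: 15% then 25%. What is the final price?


First discount:
15% of $192 = $28.80
Price after first discount:
$192 - $28.80 = $163.20
Second discount:
25% of $163.20 = $40.80
Final price:
$163.20 - $40.80 = $122.40

$122.40


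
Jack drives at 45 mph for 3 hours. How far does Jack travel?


Use the formula: distance = speed x time
Speed = 45 mph, Time = 3 hours
45 x 3 = 135 miles

135 miles


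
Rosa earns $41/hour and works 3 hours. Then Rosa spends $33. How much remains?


Calculate earnings:
3 x $41 = $123
Subtract spending:
$123 - $33 = $90

$90


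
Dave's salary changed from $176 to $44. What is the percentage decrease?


Find the absolute change:
|44 - 176| = 132
Divide by original and multiply by 100:
132 / 176 x 100 = 75%

75%


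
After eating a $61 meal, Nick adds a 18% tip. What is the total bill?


Calculate the tip:
18% of $61 = $10.98
Add tip to meal cost:
$61 + $10.98 = $71.98

$71.98


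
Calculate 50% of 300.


Convert percentage to decimal:
50% = 0.5
Multiply:
300 x 0.5 = 150

150


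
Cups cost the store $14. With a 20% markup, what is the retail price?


Calculate the markup amount:
20% of $14 = $2.80
Add to cost:
$14 + $2.80 = $16.80

$16.80


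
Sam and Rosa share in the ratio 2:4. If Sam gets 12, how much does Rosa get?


Find the multiplier:
12 / 2 = 6
Apply to Rosa's share:
4 x 6 = 24

24


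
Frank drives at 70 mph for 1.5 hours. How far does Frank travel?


Use the formula: distance = speed x time
Speed = 70 mph, Time = 1.5 hours
70 x 1.5 = 105 miles

105 miles


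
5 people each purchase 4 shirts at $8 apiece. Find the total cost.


Cost per person:
4 x $8 = $32
Group total:
5 x $32 = $160

$160


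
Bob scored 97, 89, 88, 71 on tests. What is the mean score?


Add the scores:
97 + 89 + 88 + 71 = 345
Divide by the number of tests:
345 / 4 = 86.25

86.25


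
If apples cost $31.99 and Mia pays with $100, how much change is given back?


Start with the amount paid:
$100
Subtract the price:
$100 - $31.99 = $68.01

$68.01


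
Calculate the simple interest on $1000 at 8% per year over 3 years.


Use the formula I = P x R x T / 100
P x R x T = 1000 x 8 x 3 = 24000
I = 24000 / 100 = $240

$240


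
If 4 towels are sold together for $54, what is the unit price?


Total cost: $54
Number of items: 4
Unit price: $54 / 4 = $13.50

$13.50


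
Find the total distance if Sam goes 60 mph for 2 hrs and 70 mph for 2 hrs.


Leg 1 distance:
60 x 2 = 120 miles
Leg 2 distance:
70 x 2 = 140 miles
Total distance:
120 + 140 = 260 miles

260 miles


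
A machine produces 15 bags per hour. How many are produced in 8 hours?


Production rate: 15 bags per hour
Time: 8 hours
Total: 15 x 8 = 120 bags

120 bags


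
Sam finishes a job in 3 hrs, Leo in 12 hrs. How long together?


Sam's rate: 1/3 of the job per hour
Leo's rate: 1/12 of the job per hour
Combined rate: 1/3 + 1/12 = 5/12 per hour
Time = 1 / (5/12) = 12/5 = 2.4 hours

2.4 hours


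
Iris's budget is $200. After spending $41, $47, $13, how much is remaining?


Add up expenses:
$41 + $47 + $13 = $101
Subtract from budget:
$200 - $101 = $99

$99


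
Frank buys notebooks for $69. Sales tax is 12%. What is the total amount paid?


Calculate the tax:
12% of $69 = $8.28
Add tax to price:
$69 + $8.28 = $77.28

$77.28


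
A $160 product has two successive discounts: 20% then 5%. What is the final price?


First discount:
20% of $160 = $32
Price after first discount:
$160 - $32 = $128
Second discount:
5% of $128 = $6.40
Final price:
$128 - $6.40 = $121.60

$121.60


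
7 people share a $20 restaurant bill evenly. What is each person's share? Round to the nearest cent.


Total bill: $20
Number of people: 7
Each pays: $20 / 7 = $2.8571... ≈ $2.86

$2.86


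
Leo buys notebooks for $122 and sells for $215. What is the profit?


Selling price = $215
Cost price = $122
Profit = selling price - cost price:
Profit = $215 - $122 = $93

$93


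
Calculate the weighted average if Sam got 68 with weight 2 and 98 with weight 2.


Weighted sum:
2 x 68 + 2 x 98 = 332
Total weight:
2 + 2 = 4
Weighted average:
332 / 4 = 83

83


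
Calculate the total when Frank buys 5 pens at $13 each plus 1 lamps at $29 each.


Cost of pens:
5 x $13 = $65
Cost of lamps:
1 x $29 = $29
Add both:
$65 + $29 = $94

$94


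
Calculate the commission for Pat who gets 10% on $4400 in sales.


Convert rate to decimal:
10% = 0.1
Multiply by sales:
$4400 x 0.1 = $440

$440


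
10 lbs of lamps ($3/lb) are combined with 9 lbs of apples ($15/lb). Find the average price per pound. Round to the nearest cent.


Cost of lamps:
10 x $3 = $30
Cost of apples:
9 x $15 = $135
Total cost: $30 + $135 = $165
Total weight: 19 lbs
Average: $165 / 19 = $8.6842... ≈ $8.68/lb

$8.68/lb


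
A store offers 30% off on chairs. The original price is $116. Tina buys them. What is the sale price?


Calculate the discount amount:
30% of $116 = $34.80
Subtract from original:
$116 - $34.80 = $81.20

$81.20


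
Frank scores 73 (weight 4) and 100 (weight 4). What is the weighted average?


Weighted sum:
4 x 73 + 4 x 100 = 692
Total weight:
4 + 4 = 8
Weighted average:
692 / 8 = 86.5

86.5


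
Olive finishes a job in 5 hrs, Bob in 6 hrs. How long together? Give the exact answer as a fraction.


Olive's rate: 1/5 of the job per hour
Bob's rate: 1/6 of the job per hour
Combined rate: 1/5 + 1/6 = 11/30 per hour
Time = 1 / (11/30) = 30/11 hours (≈ 2.73 hours)

30/11 hours


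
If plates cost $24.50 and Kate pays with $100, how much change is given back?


Start with the amount paid:
$100
Subtract the price:
$100 - $24.50 = $75.50

$75.50


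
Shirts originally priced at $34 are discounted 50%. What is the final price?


Calculate the discount amount:
50% of $34 = $17
Subtract from original:
$34 - $17 = $17

$17


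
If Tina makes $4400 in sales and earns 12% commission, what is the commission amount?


Convert rate to decimal:
12% = 0.12
Multiply by sales:
$4400 x 0.12 = $528

$528


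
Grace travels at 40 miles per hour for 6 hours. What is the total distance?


Use the formula: distance = speed x time
Speed = 40 mph, Time = 6 hours
40 x 6 = 240 miles

240 miles


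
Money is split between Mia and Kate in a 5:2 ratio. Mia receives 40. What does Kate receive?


Find the multiplier:
40 / 5 = 8
Apply to Kate's share:
2 x 8 = 16

16


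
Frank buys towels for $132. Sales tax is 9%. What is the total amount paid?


Calculate the tax:
9% of $132 = $11.88
Add tax to price:
$132 + $11.88 = $143.88

$143.88


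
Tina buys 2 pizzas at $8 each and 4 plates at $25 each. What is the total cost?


Cost of pizzas:
2 x $8 = $16
Cost of plates:
4 x $25 = $100
Add both:
$16 + $100 = $116

$116


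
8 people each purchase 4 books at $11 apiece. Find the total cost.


Cost per person:
4 x $11 = $44
Group total:
8 x $44 = $352

$352


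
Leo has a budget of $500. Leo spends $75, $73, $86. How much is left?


Add up expenses:
$75 + $73 + $86 = $234
Subtract from budget:
$500 - $234 = $266

$266


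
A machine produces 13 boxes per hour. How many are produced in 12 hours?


Production rate: 13 boxes per hour
Time: 12 hours
Total: 13 x 12 = 156 boxes

156 boxes


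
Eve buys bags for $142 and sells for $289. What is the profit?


Selling price = $289
Cost price = $142
Profit = selling price - cost price:
Profit = $289 - $142 = $147

$147


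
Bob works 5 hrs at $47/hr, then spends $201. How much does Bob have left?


Calculate earnings:
5 x $47 = $235
Subtract spending:
$235 - $201 = $34

$34


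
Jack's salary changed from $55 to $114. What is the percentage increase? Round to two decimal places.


Find the absolute change:
|114 - 55| = 59
Divide by original and multiply by 100:
59 / 55 x 100 = 107.2727...% ≈ 107.27%

107.27%


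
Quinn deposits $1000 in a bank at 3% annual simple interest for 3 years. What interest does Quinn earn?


Use the formula I = P x R x T / 100
P x R x T = 1000 x 3 x 3 = 9000
I = 9000 / 100 = $90

$90


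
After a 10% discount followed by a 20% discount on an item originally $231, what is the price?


First discount:
10% of $231 = $23.10
Price after first discount:
$231 - $23.10 = $207.90
Second discount:
20% of $207.90 = $41.58
Final price:
$207.90 - $41.58 = $166.32

$166.32


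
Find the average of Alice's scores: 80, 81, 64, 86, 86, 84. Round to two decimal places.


Add the scores:
80 + 81 + 64 + 86 + 86 + 84 = 481
Divide by the number of tests:
481 / 6 = 80.1666... ≈ 80.17

80.17


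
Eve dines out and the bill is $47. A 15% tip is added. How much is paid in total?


Calculate the tip:
15% of $47 = $7.05
Add tip to meal cost:
$47 + $7.05 = $54.05

$54.05


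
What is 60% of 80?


Convert percentage to decimal:
60% = 0.6
Multiply:
80 x 0.6 = 48

48


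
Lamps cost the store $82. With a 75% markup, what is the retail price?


Calculate the markup amount:
75% of $82 = $61.50
Add to cost:
$82 + $61.50 = $143.50

$143.50


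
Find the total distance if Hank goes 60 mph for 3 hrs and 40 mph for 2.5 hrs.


Leg 1 distance:
60 x 3 = 180 miles
Leg 2 distance:
40 x 2.5 = 100 miles
Total distance:
180 + 100 = 280 miles

280 miles


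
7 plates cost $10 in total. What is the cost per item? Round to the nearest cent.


Total cost: $10
Number of items: 7
Unit price: $10 / 7 = $1.4285... ≈ $1.43

$1.43


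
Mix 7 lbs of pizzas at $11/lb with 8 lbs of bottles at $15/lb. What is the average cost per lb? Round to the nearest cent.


Cost of pizzas:
7 x $11 = $77
Cost of bottles:
8 x $15 = $120
Total cost: $77 + $120 = $197
Total weight: 15 lbs
Average: $197 / 15 = $13.1333... ≈ $13.13/lb

$13.13/lb


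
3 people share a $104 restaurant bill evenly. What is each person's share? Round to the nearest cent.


Total bill: $104
Number of people: 3
Each pays: $104 / 3 = $34.6666... ≈ $34.67

$34.67


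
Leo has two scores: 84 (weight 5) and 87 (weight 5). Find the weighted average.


Weighted sum:
5 x 84 + 5 x 87 = 855
Total weight:
5 + 5 = 10
Weighted average:
855 / 10 = 85.5

85.5


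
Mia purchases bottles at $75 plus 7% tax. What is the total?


Calculate the tax:
7% of $75 = $5.25
Add tax to price:
$75 + $5.25 = $80.25

$80.25


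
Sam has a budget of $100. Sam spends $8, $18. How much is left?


Add up expenses:
$8 + $18 = $26
Subtract from budget:
$100 - $26 = $74

$74


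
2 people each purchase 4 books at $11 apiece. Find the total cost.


Cost per person:
4 x $11 = $44
Group total:
2 x $44 = $88

$88


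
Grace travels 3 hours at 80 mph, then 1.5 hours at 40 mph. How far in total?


Leg 1 distance:
80 x 3 = 240 miles
Leg 2 distance:
40 x 1.5 = 60 miles
Total distance:
240 + 60 = 300 miles

300 miles


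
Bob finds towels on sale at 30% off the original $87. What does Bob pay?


Calculate the discount amount:
30% of $87 = $26.10
Subtract from original:
$87 - $26.10 = $60.90

$60.90


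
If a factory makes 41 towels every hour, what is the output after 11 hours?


Production rate: 41 towels per hour
Time: 11 hours
Total: 41 x 11 = 451 towels

451 towels


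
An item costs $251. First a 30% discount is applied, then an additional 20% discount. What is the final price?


First discount:
30% of $251 = $75.30
Price after first discount:
$251 - $75.30 = $175.70
Second discount:
20% of $175.70 = $35.14
Final price:
$175.70 - $35.14 = $140.56

$140.56


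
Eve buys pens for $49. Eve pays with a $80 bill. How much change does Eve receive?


Start with the amount paid:
$80
Subtract the price:
$80 - $49 = $31

$31


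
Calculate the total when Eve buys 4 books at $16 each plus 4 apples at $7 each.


Cost of books:
4 x $16 = $64
Cost of apples:
4 x $7 = $28
Add both:
$64 + $28 = $92

$92


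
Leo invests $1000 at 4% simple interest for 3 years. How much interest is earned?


Use the formula I = P x R x T / 100
P x R x T = 1000 x 4 x 3 = 12000
I = 12000 / 100 = $120

$120


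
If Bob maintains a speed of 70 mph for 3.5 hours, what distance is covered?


Use the formula: distance = speed x time
Speed = 70 mph, Time = 3.5 hours
70 x 3.5 = 245 miles

245 miles


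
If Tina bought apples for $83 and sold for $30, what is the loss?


Selling price = $30
Cost price = $83
Loss = cost price - selling price:
Loss = $83 - $30 = $53

$53


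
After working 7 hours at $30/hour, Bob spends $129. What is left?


Calculate earnings:
7 x $30 = $210
Subtract spending:
$210 - $129 = $81

$81


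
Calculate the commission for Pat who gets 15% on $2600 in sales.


Convert rate to decimal:
15% = 0.15
Multiply by sales:
$2600 x 0.15 = $390

$390


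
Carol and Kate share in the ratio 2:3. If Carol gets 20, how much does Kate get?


Find the multiplier:
20 / 2 = 10
Apply to Kate's share:
3 x 10 = 30

30


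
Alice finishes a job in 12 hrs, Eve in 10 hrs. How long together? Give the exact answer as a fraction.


Alice's rate: 1/12 of the job per hour
Eve's rate: 1/10 of the job per hour
Combined rate: 1/12 + 1/10 = 11/60 per hour
Time = 1 / (11/60) = 60/11 hours (≈ 5.45 hours)

60/11 hours


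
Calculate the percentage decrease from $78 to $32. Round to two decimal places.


Find the absolute change:
|32 - 78| = 46
Divide by original and multiply by 100:
46 / 78 x 100 = 58.9743...% ≈ 58.97%

58.97%


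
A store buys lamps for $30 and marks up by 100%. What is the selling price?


Calculate the markup amount:
100% of $30 = $30
Add to cost:
$30 + $30 = $60

$60


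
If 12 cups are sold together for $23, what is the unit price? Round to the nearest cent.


Total cost: $23
Number of items: 12
Unit price: $23 / 12 = $1.9166... ≈ $1.92

$1.92
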